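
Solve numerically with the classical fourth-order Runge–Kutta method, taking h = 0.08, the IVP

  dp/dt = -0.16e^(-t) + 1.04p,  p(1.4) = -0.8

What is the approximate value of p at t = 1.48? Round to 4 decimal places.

-0.8726

RK4: k1 = f(t_n, p_n); k2 = f(t_n + h/2, p_n + (h/2)·k1); k3 = f(t_n + h/2, p_n + (h/2)·k2); k4 = f(t_n + h, p_n + h·k3); p_{n+1} = p_n + (h/6)·(k1 + 2k2 + 2k3 + k4).
t=1.400000, p=-0.800000:
  k1 = f(1.400000, -0.800000) = -0.871456
  k2 = f(1.440000, -0.834858) = -0.906161
  k3 = f(1.440000, -0.836246) = -0.907605
  k4 = f(1.480000, -0.872608) = -0.943935
  p ← -0.800000 + (0.08/6)·(k1 + 2k2 + 2k3 + k4) = -0.872572
p(1.48) ≈ -0.8726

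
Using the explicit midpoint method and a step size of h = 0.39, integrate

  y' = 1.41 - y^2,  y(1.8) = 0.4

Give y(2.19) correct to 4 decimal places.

0.7883

Midpoint: k1 = f(t_n, y_n); k2 = f(t_n + h/2, y_n + (h/2)·k1); y_{n+1} = y_n + h·k2.
t=1.800000, y=0.400000:
  k1 = f(1.800000, 0.400000) = 1.250000
  k2 = f(1.995000, 0.643750) = 0.995586
  y ← 0.400000 + 0.39·0.995586 = 0.788279
y(2.19) ≈ 0.7883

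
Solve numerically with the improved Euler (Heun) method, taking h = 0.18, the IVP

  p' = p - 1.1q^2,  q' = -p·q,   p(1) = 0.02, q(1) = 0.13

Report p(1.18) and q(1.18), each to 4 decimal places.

0.0203, 0.1295

Heun on (p,q): k1 = f(s_n, state_n); k2 = f(s_n + h, state_n + h·k1); state_{n+1} = state_n + (h/2)·(k1 + k2).
1.000000: (0.020000, 0.130000)
  k1 = (0.001410, -0.002600)
  predictor → (0.020254, 0.129532)
  k2 = (0.001797, -0.002624)
  → (0.020289, 0.129530)
(p(1.18), q(1.18)) ≈ (0.0203, 0.1295)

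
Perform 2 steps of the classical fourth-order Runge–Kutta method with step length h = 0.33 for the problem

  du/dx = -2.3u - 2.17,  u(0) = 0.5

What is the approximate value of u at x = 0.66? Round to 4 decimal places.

RK4: k1 = f(x_n, u_n); k2 = f(x_n + h/2, u_n + (h/2)·k1); k3 = f(x_n + h/2, u_n + (h/2)·k2); k4 = f(x_n + h, u_n + h·k3); u_{n+1} = u_n + (h/6)·(k1 + 2k2 + 2k3 + k4).
x=0.000000, u=0.500000:
  k1 = f(0.000000, 0.500000) = -3.320000
  k2 = f(0.165000, -0.047800) = -2.060060
  k3 = f(0.165000, 0.160090) = -2.538207
  k4 = f(0.330000, -0.337608) = -1.393501
  u ← 0.500000 + (0.33/6)·(k1 + 2k2 + 2k3 + k4) = -0.265052
x=0.330000, u=-0.265052:
  k1 = f(0.330000, -0.265052) = -1.560381
  k2 = f(0.495000, -0.522515) = -0.968216
  k3 = f(0.495000, -0.424808) = -1.192943
  k4 = f(0.660000, -0.658723) = -0.654937
  u ← -0.265052 + (0.33/6)·(k1 + 2k2 + 2k3 + k4) = -0.624622
u(0.66) ≈ -0.6246

-0.6246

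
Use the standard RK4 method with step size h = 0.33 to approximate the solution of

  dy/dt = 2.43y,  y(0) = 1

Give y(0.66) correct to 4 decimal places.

RK4: k1 = f(t_n, y_n); k2 = f(t_n + h/2, y_n + (h/2)·k1); k3 = f(t_n + h/2, y_n + (h/2)·k2); k4 = f(t_n + h, y_n + h·k3); y_{n+1} = y_n + (h/6)·(k1 + 2k2 + 2k3 + k4).
t=0.000000, y=1.000000:
  k1 = f(0.000000, 1.000000) = 2.430000
  k2 = f(0.165000, 1.400950) = 3.404308
  k3 = f(0.165000, 1.561711) = 3.794957
  k4 = f(0.330000, 2.252336) = 5.473176
  y ← 1.000000 + (0.33/6)·(k1 + 2k2 + 2k3 + k4) = 2.226594
t=0.330000, y=2.226594:
  k1 = f(0.330000, 2.226594) = 5.410623
  k2 = f(0.495000, 3.119347) = 7.580013
  k3 = f(0.495000, 3.477296) = 8.449829
  k4 = f(0.660000, 5.015038) = 12.186542
  y ← 2.226594 + (0.33/6)·(k1 + 2k2 + 2k3 + k4) = 4.957721
y(0.66) ≈ 4.9577

4.9577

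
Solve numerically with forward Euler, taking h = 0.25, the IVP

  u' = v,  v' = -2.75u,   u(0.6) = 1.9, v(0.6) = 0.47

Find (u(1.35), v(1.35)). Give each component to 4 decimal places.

Euler on (u,v): u_{n+1} = u_n + h·u', v_{n+1} = v_n + h·v'.
0.600000: (1.900000, 0.470000); f=(0.470000, -5.225000) → (2.017500, -0.836250)
0.850000: (2.017500, -0.836250); f=(-0.836250, -5.548125) → (1.808438, -2.223281)
1.100000: (1.808438, -2.223281); f=(-2.223281, -4.973203) → (1.252617, -3.466582)
(u(1.35), v(1.35)) ≈ (1.2526, -3.4666)

1.2526, -3.4666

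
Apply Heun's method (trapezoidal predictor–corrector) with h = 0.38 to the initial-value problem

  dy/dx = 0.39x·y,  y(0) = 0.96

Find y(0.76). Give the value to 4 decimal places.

1.0735

Heun: k1 = f(x_n, y_n); k2 = f(x_n + h, y_n + h·k1); y_{n+1} = y_n + (h/2)·(k1 + k2).
x=0.000000, y=0.960000:
  k1 = f(0.000000, 0.960000) = 0.000000
  k2 = f(0.380000, 0.960000) = 0.142272
  y ← 0.960000 + (0.38/2)·(0.000000 + 0.142272) = 0.987032
x=0.380000, y=0.987032:
  k1 = f(0.380000, 0.987032) = 0.146278
  k2 = f(0.760000, 1.042617) = 0.309032
  y ← 0.987032 + (0.38/2)·(0.146278 + 0.309032) = 1.073541
y(0.76) ≈ 1.0735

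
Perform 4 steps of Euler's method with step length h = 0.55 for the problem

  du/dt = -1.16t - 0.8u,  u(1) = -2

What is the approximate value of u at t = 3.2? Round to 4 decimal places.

Euler: u_{n+1} = u_n + h·f(t_n, u_n).
t=1.000000, u=-2.000000: f=0.440000 → u ← -2.000000 + 0.55·0.440000 = -1.758000
t=1.550000, u=-1.758000: f=-0.391600 → u ← -1.758000 + 0.55·(-0.391600) = -1.973380
t=2.100000, u=-1.973380: f=-0.857296 → u ← -1.973380 + 0.55·(-0.857296) = -2.444893
t=2.650000, u=-2.444893: f=-1.118086 → u ← -2.444893 + 0.55·(-1.118086) = -3.059840
u(3.2) ≈ -3.0598

-3.0598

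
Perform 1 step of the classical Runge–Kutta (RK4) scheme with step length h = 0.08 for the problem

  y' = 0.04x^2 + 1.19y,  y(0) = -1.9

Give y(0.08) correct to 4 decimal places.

-2.0898

RK4: k1 = f(x_n, y_n); k2 = f(x_n + h/2, y_n + (h/2)·k1); k3 = f(x_n + h/2, y_n + (h/2)·k2); k4 = f(x_n + h, y_n + h·k3); y_{n+1} = y_n + (h/6)·(k1 + 2k2 + 2k3 + k4).
x=0.000000, y=-1.900000:
  k1 = f(0.000000, -1.900000) = -2.261000
  k2 = f(0.040000, -1.990440) = -2.368560
  k3 = f(0.040000, -1.994742) = -2.373679
  k4 = f(0.080000, -2.089894) = -2.486718
  y ← -1.900000 + (0.08/6)·(k1 + 2k2 + 2k3 + k4) = -2.089763
y(0.08) ≈ -2.0898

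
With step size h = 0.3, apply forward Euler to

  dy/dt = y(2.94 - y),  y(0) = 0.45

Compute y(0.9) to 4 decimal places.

1.9331

Euler: y_{n+1} = y_n + h·f(t_n, y_n).
t=0.000000, y=0.450000: f=1.120500 → y ← 0.450000 + 0.3·1.120500 = 0.786150
t=0.300000, y=0.786150: f=1.693249 → y ← 0.786150 + 0.3·1.693249 = 1.294125
t=0.600000, y=1.294125: f=2.129968 → y ← 1.294125 + 0.3·2.129968 = 1.933115
y(0.9) ≈ 1.9331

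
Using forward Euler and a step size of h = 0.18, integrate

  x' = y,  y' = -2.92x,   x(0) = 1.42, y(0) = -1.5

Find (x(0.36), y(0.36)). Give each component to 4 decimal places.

0.7457, -2.8508

Euler on (x,y): x_{n+1} = x_n + h·x', y_{n+1} = y_n + h·y'.
0.000000: (1.420000, -1.500000); f=(-1.500000, -4.146400) → (1.150000, -2.246352)
0.180000: (1.150000, -2.246352); f=(-2.246352, -3.358000) → (0.745657, -2.850792)
(x(0.36), y(0.36)) ≈ (0.7457, -2.8508)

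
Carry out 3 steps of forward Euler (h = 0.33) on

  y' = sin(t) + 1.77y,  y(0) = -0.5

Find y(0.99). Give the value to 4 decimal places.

-1.6158

Euler: y_{n+1} = y_n + h·f(t_n, y_n).
t=0.000000, y=-0.500000: f=-0.885000 → y ← -0.500000 + 0.33·(-0.885000) = -0.792050
t=0.330000, y=-0.792050: f=-1.077885 → y ← -0.792050 + 0.33·(-1.077885) = -1.147752
t=0.660000, y=-1.147752: f=-1.418405 → y ← -1.147752 + 0.33·(-1.418405) = -1.615826
y(0.99) ≈ -1.6158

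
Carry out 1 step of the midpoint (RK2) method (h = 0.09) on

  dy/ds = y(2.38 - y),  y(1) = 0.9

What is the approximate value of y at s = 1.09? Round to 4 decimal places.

Midpoint: k1 = f(s_n, y_n); k2 = f(s_n + h/2, y_n + (h/2)·k1); y_{n+1} = y_n + h·k2.
s=1.000000, y=0.900000:
  k1 = f(1.000000, 0.900000) = 1.332000
  k2 = f(1.045000, 0.959940) = 1.363172
  y ← 0.900000 + 0.09·1.363172 = 1.022686
y(1.09) ≈ 1.0227

1.0227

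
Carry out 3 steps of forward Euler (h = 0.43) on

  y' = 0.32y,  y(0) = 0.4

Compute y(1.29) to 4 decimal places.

Euler: y_{n+1} = y_n + h·f(t_n, y_n).
t=0.000000, y=0.400000: f=0.128000 → y ← 0.400000 + 0.43·0.128000 = 0.455040
t=0.430000, y=0.455040: f=0.145613 → y ← 0.455040 + 0.43·0.145613 = 0.517654
t=0.860000, y=0.517654: f=0.165649 → y ← 0.517654 + 0.43·0.165649 = 0.588883
y(1.29) ≈ 0.5889

0.5889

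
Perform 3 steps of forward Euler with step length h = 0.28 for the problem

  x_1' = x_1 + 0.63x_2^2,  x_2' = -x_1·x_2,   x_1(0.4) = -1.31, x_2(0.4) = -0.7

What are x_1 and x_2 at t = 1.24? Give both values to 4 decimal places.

-2.0617, -2.1085

Euler on (x_1,x_2): x_1_{n+1} = x_1_n + h·x_1', x_2_{n+1} = x_2_n + h·x_2'.
0.400000: (-1.310000, -0.700000); f=(-1.001300, -0.917000) → (-1.590364, -0.956760)
0.680000: (-1.590364, -0.956760); f=(-1.013668, -1.521597) → (-1.874191, -1.382807)
0.960000: (-1.874191, -1.382807); f=(-0.669533, -2.591645) → (-2.061660, -2.108468)
(x_1(1.24), x_2(1.24)) ≈ (-2.0617, -2.1085)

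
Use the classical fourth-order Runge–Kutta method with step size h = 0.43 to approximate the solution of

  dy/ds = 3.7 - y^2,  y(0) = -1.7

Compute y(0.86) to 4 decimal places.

0.4646

RK4: k1 = f(s_n, y_n); k2 = f(s_n + h/2, y_n + (h/2)·k1); k3 = f(s_n + h/2, y_n + (h/2)·k2); k4 = f(s_n + h, y_n + h·k3); y_{n+1} = y_n + (h/6)·(k1 + 2k2 + 2k3 + k4).
s=0.000000, y=-1.700000:
  k1 = f(0.000000, -1.700000) = 0.810000
  k2 = f(0.215000, -1.525850) = 1.371782
  k3 = f(0.215000, -1.405067) = 1.725787
  k4 = f(0.430000, -0.957912) = 2.782405
  y ← -1.700000 + (0.43/6)·(k1 + 2k2 + 2k3 + k4) = -0.998559
s=0.430000, y=-0.998559:
  k1 = f(0.430000, -0.998559) = 2.702879
  k2 = f(0.645000, -0.417440) = 3.525743
  k3 = f(0.645000, -0.240525) = 3.642148
  k4 = f(0.860000, 0.567564) = 3.377871
  y ← -0.998559 + (0.43/6)·(k1 + 2k2 + 2k3 + k4) = 0.464625
y(0.86) ≈ 0.4646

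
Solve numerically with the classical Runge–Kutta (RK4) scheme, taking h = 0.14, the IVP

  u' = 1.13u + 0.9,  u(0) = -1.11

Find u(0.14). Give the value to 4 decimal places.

RK4: k1 = f(x_n, u_n); k2 = f(x_n + h/2, u_n + (h/2)·k1); k3 = f(x_n + h/2, u_n + (h/2)·k2); k4 = f(x_n + h, u_n + h·k3); u_{n+1} = u_n + (h/6)·(k1 + 2k2 + 2k3 + k4).
x=0.000000, u=-1.110000:
  k1 = f(0.000000, -1.110000) = -0.354300
  k2 = f(0.070000, -1.134801) = -0.382325
  k3 = f(0.070000, -1.136763) = -0.384542
  k4 = f(0.140000, -1.163836) = -0.415135
  u ← -1.110000 + (0.14/6)·(k1 + 2k2 + 2k3 + k4) = -1.163741
u(0.14) ≈ -1.1637

-1.1637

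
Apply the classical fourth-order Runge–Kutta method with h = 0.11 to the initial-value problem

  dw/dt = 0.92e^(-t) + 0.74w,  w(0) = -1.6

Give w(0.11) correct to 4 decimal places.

-1.6358

RK4: k1 = f(t_n, w_n); k2 = f(t_n + h/2, w_n + (h/2)·k1); k3 = f(t_n + h/2, w_n + (h/2)·k2); k4 = f(t_n + h, w_n + h·k3); w_{n+1} = w_n + (h/6)·(k1 + 2k2 + 2k3 + k4).
t=0.000000, w=-1.600000:
  k1 = f(0.000000, -1.600000) = -0.264000
  k2 = f(0.055000, -1.614520) = -0.323978
  k3 = f(0.055000, -1.617819) = -0.326420
  k4 = f(0.110000, -1.635906) = -0.386403
  w ← -1.600000 + (0.11/6)·(k1 + 2k2 + 2k3 + k4) = -1.635772
w(0.11) ≈ -1.6358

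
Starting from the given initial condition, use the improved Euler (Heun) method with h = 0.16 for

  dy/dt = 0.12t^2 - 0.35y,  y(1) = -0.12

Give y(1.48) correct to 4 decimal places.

-0.0176

Heun: k1 = f(t_n, y_n); k2 = f(t_n + h, y_n + h·k1); y_{n+1} = y_n + (h/2)·(k1 + k2).
t=1.000000, y=-0.120000:
  k1 = f(1.000000, -0.120000) = 0.162000
  k2 = f(1.160000, -0.094080) = 0.194400
  y ← -0.120000 + (0.16/2)·(0.162000 + 0.194400) = -0.091488
t=1.160000, y=-0.091488:
  k1 = f(1.160000, -0.091488) = 0.193493
  k2 = f(1.320000, -0.060529) = 0.230273
  y ← -0.091488 + (0.16/2)·(0.193493 + 0.230273) = -0.057587
t=1.320000, y=-0.057587:
  k1 = f(1.320000, -0.057587) = 0.229243
  k2 = f(1.480000, -0.020908) = 0.270166
  y ← -0.057587 + (0.16/2)·(0.229243 + 0.270166) = -0.017634
y(1.48) ≈ -0.0176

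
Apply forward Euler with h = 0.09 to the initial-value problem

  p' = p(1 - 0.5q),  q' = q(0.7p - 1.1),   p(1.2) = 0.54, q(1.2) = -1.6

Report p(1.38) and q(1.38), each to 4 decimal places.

Euler on (p,q): p_{n+1} = p_n + h·p', q_{n+1} = q_n + h·q'.
1.200000: (0.540000, -1.600000); f=(0.972000, 1.155200) → (0.627480, -1.496032)
1.290000: (0.627480, -1.496032); f=(1.096845, 0.988524) → (0.726196, -1.407065)
(p(1.38), q(1.38)) ≈ (0.7262, -1.4071)

0.7262, -1.4071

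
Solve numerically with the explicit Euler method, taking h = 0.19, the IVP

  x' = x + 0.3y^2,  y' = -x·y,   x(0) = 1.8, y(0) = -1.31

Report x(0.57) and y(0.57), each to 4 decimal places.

Euler on (x,y): x_{n+1} = x_n + h·x', y_{n+1} = y_n + h·y'.
0.000000: (1.800000, -1.310000); f=(2.314830, 2.358000) → (2.239818, -0.861980)
0.190000: (2.239818, -0.861980); f=(2.462721, 1.930678) → (2.707735, -0.495151)
0.380000: (2.707735, -0.495151); f=(2.781287, 1.340738) → (3.236179, -0.240411)
(x(0.57), y(0.57)) ≈ (3.2362, -0.2404)

3.2362, -0.2404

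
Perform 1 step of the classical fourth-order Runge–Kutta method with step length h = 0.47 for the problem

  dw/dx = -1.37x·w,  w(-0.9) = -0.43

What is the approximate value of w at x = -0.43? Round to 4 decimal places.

-0.6597

RK4: k1 = f(x_n, w_n); k2 = f(x_n + h/2, w_n + (h/2)·k1); k3 = f(x_n + h/2, w_n + (h/2)·k2); k4 = f(x_n + h, w_n + h·k3); w_{n+1} = w_n + (h/6)·(k1 + 2k2 + 2k3 + k4).
x=-0.900000, w=-0.430000:
  k1 = f(-0.900000, -0.430000) = -0.530190
  k2 = f(-0.665000, -0.554595) = -0.505263
  k3 = f(-0.665000, -0.548737) = -0.499927
  k4 = f(-0.430000, -0.664966) = -0.391731
  w ← -0.430000 + (0.47/6)·(k1 + 2k2 + 2k3 + k4) = -0.659697
w(-0.43) ≈ -0.6597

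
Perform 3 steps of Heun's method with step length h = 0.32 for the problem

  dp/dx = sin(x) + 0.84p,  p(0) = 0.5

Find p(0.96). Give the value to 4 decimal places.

1.6571

Heun: k1 = f(x_n, p_n); k2 = f(x_n + h, p_n + h·k1); p_{n+1} = p_n + (h/2)·(k1 + k2).
x=0.000000, p=0.500000:
  k1 = f(0.000000, 0.500000) = 0.420000
  k2 = f(0.320000, 0.634400) = 0.847463
  p ← 0.500000 + (0.32/2)·(0.420000 + 0.847463) = 0.702794
x=0.320000, p=0.702794:
  k1 = f(0.320000, 0.702794) = 0.904914
  k2 = f(0.640000, 0.992366) = 1.430783
  p ← 0.702794 + (0.32/2)·(0.904914 + 1.430783) = 1.076505
x=0.640000, p=1.076505:
  k1 = f(0.640000, 1.076505) = 1.501460
  k2 = f(0.960000, 1.556973) = 2.127049
  p ← 1.076505 + (0.32/2)·(1.501460 + 2.127049) = 1.657067
p(0.96) ≈ 1.6571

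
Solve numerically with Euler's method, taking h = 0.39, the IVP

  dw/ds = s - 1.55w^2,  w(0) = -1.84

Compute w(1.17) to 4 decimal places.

Euler: w_{n+1} = w_n + h·f(s_n, w_n).
s=0.000000, w=-1.840000: f=-5.247680 → w ← -1.840000 + 0.39·(-5.247680) = -3.886595
s=0.390000, w=-3.886595: f=-23.023714 → w ← -3.886595 + 0.39·(-23.023714) = -12.865844
s=0.780000, w=-12.865844: f=-255.791404 → w ← -12.865844 + 0.39·(-255.791404) = -112.624491
w(1.17) ≈ -112.6245

-112.6245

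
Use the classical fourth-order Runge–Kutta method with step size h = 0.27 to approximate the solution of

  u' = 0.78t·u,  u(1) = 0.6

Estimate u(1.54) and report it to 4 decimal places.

RK4: k1 = f(t_n, u_n); k2 = f(t_n + h/2, u_n + (h/2)·k1); k3 = f(t_n + h/2, u_n + (h/2)·k2); k4 = f(t_n + h, u_n + h·k3); u_{n+1} = u_n + (h/6)·(k1 + 2k2 + 2k3 + k4).
t=1.000000, u=0.600000:
  k1 = f(1.000000, 0.600000) = 0.468000
  k2 = f(1.135000, 0.663180) = 0.587113
  k3 = f(1.135000, 0.679260) = 0.601349
  k4 = f(1.270000, 0.762364) = 0.755198
  u ← 0.600000 + (0.27/6)·(k1 + 2k2 + 2k3 + k4) = 0.762006
t=1.270000, u=0.762006:
  k1 = f(1.270000, 0.762006) = 0.754843
  k2 = f(1.405000, 0.863909) = 0.946758
  k3 = f(1.405000, 0.889818) = 0.975151
  k4 = f(1.540000, 1.025296) = 1.231586
  u ← 0.762006 + (0.27/6)·(k1 + 2k2 + 2k3 + k4) = 1.024367
u(1.54) ≈ 1.0244

1.0244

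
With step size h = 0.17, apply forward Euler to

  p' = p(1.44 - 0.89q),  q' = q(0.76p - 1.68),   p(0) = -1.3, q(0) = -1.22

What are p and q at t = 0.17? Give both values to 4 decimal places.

-1.8582, -0.6667

Euler on (p,q): p_{n+1} = p_n + h·p', q_{n+1} = q_n + h·q'.
0.000000: (-1.300000, -1.220000); f=(-3.283540, 3.254960) → (-1.858202, -0.666657)
(p(0.17), q(0.17)) ≈ (-1.8582, -0.6667)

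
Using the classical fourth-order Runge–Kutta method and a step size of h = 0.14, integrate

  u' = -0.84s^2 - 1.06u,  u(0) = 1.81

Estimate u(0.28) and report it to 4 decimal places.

1.3395

RK4: k1 = f(s_n, u_n); k2 = f(s_n + h/2, u_n + (h/2)·k1); k3 = f(s_n + h/2, u_n + (h/2)·k2); k4 = f(s_n + h, u_n + h·k3); u_{n+1} = u_n + (h/6)·(k1 + 2k2 + 2k3 + k4).
s=0.000000, u=1.810000:
  k1 = f(0.000000, 1.810000) = -1.918600
  k2 = f(0.070000, 1.675698) = -1.780356
  k3 = f(0.070000, 1.685375) = -1.790614
  k4 = f(0.140000, 1.559314) = -1.669337
  u ← 1.810000 + (0.14/6)·(k1 + 2k2 + 2k3 + k4) = 1.559636
s=0.140000, u=1.559636:
  k1 = f(0.140000, 1.559636) = -1.669678
  k2 = f(0.210000, 1.442759) = -1.566368
  k3 = f(0.210000, 1.449990) = -1.574034
  k4 = f(0.280000, 1.339271) = -1.485484
  u ← 1.559636 + (0.14/6)·(k1 + 2k2 + 2k3 + k4) = 1.339464
u(0.28) ≈ 1.3395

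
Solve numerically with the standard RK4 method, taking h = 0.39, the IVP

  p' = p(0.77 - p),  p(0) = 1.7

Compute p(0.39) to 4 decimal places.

1.2947

RK4: k1 = f(t_n, p_n); k2 = f(t_n + h/2, p_n + (h/2)·k1); k3 = f(t_n + h/2, p_n + (h/2)·k2); k4 = f(t_n + h, p_n + h·k3); p_{n+1} = p_n + (h/6)·(k1 + 2k2 + 2k3 + k4).
t=0.000000, p=1.700000:
  k1 = f(0.000000, 1.700000) = -1.581000
  k2 = f(0.195000, 1.391705) = -0.865230
  k3 = f(0.195000, 1.531280) = -1.165733
  k4 = f(0.390000, 1.245364) = -0.592001
  p ← 1.700000 + (0.39/6)·(k1 + 2k2 + 2k3 + k4) = 1.294730
p(0.39) ≈ 1.2947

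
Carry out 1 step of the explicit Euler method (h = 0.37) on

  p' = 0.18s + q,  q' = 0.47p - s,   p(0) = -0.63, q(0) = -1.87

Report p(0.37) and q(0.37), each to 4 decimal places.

-1.3219, -1.9796

Euler on (p,q): p_{n+1} = p_n + h·p', q_{n+1} = q_n + h·q'.
0.000000: (-0.630000, -1.870000); f=(-1.870000, -0.296100) → (-1.321900, -1.979557)
(p(0.37), q(0.37)) ≈ (-1.3219, -1.9796)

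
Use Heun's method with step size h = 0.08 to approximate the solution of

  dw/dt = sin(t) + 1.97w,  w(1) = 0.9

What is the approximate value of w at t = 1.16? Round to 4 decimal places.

1.3964

Heun: k1 = f(t_n, w_n); k2 = f(t_n + h, w_n + h·k1); w_{n+1} = w_n + (h/2)·(k1 + k2).
t=1.000000, w=0.900000:
  k1 = f(1.000000, 0.900000) = 2.614471
  k2 = f(1.080000, 1.109158) = 3.066998
  w ← 0.900000 + (0.08/2)·(2.614471 + 3.066998) = 1.127259
t=1.080000, w=1.127259:
  k1 = f(1.080000, 1.127259) = 3.102658
  k2 = f(1.160000, 1.375471) = 3.626482
  w ← 1.127259 + (0.08/2)·(3.102658 + 3.626482) = 1.396424
w(1.16) ≈ 1.3964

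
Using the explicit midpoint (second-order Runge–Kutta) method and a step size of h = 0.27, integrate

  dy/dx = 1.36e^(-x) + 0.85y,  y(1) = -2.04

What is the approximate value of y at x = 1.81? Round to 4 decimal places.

Midpoint: k1 = f(x_n, y_n); k2 = f(x_n + h/2, y_n + (h/2)·k1); y_{n+1} = y_n + h·k2.
x=1.000000, y=-2.040000:
  k1 = f(1.000000, -2.040000) = -1.233684
  k2 = f(1.135000, -2.206547) = -1.438431
  y ← -2.040000 + 0.27·(-1.438431) = -2.428376
x=1.270000, y=-2.428376:
  k1 = f(1.270000, -2.428376) = -1.682189
  k2 = f(1.405000, -2.655472) = -1.923452
  y ← -2.428376 + 0.27·(-1.923452) = -2.947708
x=1.540000, y=-2.947708:
  k1 = f(1.540000, -2.947708) = -2.213994
  k2 = f(1.675000, -3.246598) = -2.504869
  y ← -2.947708 + 0.27·(-2.504869) = -3.624023
y(1.81) ≈ -3.6240

-3.6240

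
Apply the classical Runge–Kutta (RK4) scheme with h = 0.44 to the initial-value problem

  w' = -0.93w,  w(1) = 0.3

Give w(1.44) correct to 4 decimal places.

0.1993

RK4: k1 = f(x_n, w_n); k2 = f(x_n + h/2, w_n + (h/2)·k1); k3 = f(x_n + h/2, w_n + (h/2)·k2); k4 = f(x_n + h, w_n + h·k3); w_{n+1} = w_n + (h/6)·(k1 + 2k2 + 2k3 + k4).
x=1.000000, w=0.300000:
  k1 = f(1.000000, 0.300000) = -0.279000
  k2 = f(1.220000, 0.238620) = -0.221917
  k3 = f(1.220000, 0.251178) = -0.233596
  k4 = f(1.440000, 0.197218) = -0.183413
  w ← 0.300000 + (0.44/6)·(k1 + 2k2 + 2k3 + k4) = 0.199281
w(1.44) ≈ 0.1993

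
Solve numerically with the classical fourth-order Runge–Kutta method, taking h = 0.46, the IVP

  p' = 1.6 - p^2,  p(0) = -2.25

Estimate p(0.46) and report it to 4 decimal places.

-11.9191

RK4: k1 = f(s_n, p_n); k2 = f(s_n + h/2, p_n + (h/2)·k1); k3 = f(s_n + h/2, p_n + (h/2)·k2); k4 = f(s_n + h, p_n + h·k3); p_{n+1} = p_n + (h/6)·(k1 + 2k2 + 2k3 + k4).
s=0.000000, p=-2.250000:
  k1 = f(0.000000, -2.250000) = -3.462500
  k2 = f(0.230000, -3.046375) = -7.680401
  k3 = f(0.230000, -4.016492) = -14.532209
  k4 = f(0.460000, -8.934816) = -78.230941
  p ← -2.250000 + (0.46/6)·(k1 + 2k2 + 2k3 + k4) = -11.919097
p(0.46) ≈ -11.9191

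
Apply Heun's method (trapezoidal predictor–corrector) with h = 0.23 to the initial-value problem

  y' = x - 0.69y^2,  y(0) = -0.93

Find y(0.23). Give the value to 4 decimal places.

-1.0626

Heun: k1 = f(x_n, y_n); k2 = f(x_n + h, y_n + h·k1); y_{n+1} = y_n + (h/2)·(k1 + k2).
x=0.000000, y=-0.930000:
  k1 = f(0.000000, -0.930000) = -0.596781
  k2 = f(0.230000, -1.067260) = -0.555940
  y ← -0.930000 + (0.23/2)·(-0.596781 + (-0.555940)) = -1.062563
y(0.23) ≈ -1.0626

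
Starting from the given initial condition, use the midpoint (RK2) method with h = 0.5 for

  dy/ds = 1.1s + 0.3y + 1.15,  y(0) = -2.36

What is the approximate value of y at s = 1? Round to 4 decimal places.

Midpoint: k1 = f(s_n, y_n); k2 = f(s_n + h/2, y_n + (h/2)·k1); y_{n+1} = y_n + h·k2.
s=0.000000, y=-2.360000:
  k1 = f(0.000000, -2.360000) = 0.442000
  k2 = f(0.250000, -2.249500) = 0.750150
  y ← -2.360000 + 0.5·0.750150 = -1.984925
s=0.500000, y=-1.984925:
  k1 = f(0.500000, -1.984925) = 1.104523
  k2 = f(0.750000, -1.708794) = 1.462362
  y ← -1.984925 + 0.5·1.462362 = -1.253744
y(1) ≈ -1.2537

-1.2537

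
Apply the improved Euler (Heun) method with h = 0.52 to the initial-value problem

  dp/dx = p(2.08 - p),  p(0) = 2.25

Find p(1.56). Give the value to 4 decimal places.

Heun: k1 = f(x_n, p_n); k2 = f(x_n + h, p_n + h·k1); p_{n+1} = p_n + (h/2)·(k1 + k2).
x=0.000000, p=2.250000:
  k1 = f(0.000000, 2.250000) = -0.382500
  k2 = f(0.520000, 2.051100) = 0.059277
  p ← 2.250000 + (0.52/2)·(-0.382500 + 0.059277) = 2.165962
x=0.520000, p=2.165962:
  k1 = f(0.520000, 2.165962) = -0.186190
  k2 = f(1.040000, 2.069143) = 0.022465
  p ← 2.165962 + (0.52/2)·(-0.186190 + 0.022465) = 2.123393
x=1.040000, p=2.123393:
  k1 = f(1.040000, 2.123393) = -0.092141
  k2 = f(1.560000, 2.075480) = 0.009381
  p ← 2.123393 + (0.52/2)·(-0.092141 + 0.009381) = 2.101876
p(1.56) ≈ 2.1019

2.1019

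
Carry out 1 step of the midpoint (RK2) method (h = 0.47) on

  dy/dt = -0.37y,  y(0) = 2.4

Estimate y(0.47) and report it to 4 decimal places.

Midpoint: k1 = f(t_n, y_n); k2 = f(t_n + h/2, y_n + (h/2)·k1); y_{n+1} = y_n + h·k2.
t=0.000000, y=2.400000:
  k1 = f(0.000000, 2.400000) = -0.888000
  k2 = f(0.235000, 2.191320) = -0.810788
  y ← 2.400000 + 0.47·(-0.810788) = 2.018929
y(0.47) ≈ 2.0189

2.0189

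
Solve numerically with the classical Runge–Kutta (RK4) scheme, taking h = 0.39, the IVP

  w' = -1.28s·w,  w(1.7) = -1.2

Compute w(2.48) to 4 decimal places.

-0.1570

RK4: k1 = f(s_n, w_n); k2 = f(s_n + h/2, w_n + (h/2)·k1); k3 = f(s_n + h/2, w_n + (h/2)·k2); k4 = f(s_n + h, w_n + h·k3); w_{n+1} = w_n + (h/6)·(k1 + 2k2 + 2k3 + k4).
s=1.700000, w=-1.200000:
  k1 = f(1.700000, -1.200000) = 2.611200
  k2 = f(1.895000, -0.690816) = 1.675643
  k3 = f(1.895000, -0.873250) = 2.118154
  k4 = f(2.090000, -0.373920) = 1.000310
  w ← -1.200000 + (0.39/6)·(k1 + 2k2 + 2k3 + k4) = -0.472058
s=2.090000, w=-0.472058:
  k1 = f(2.090000, -0.472058) = 1.262850
  k2 = f(2.285000, -0.225802) = 0.660427
  k3 = f(2.285000, -0.343275) = 1.004010
  k4 = f(2.480000, -0.080494) = 0.255520
  w ← -0.472058 + (0.39/6)·(k1 + 2k2 + 2k3 + k4) = -0.156987
w(2.48) ≈ -0.1570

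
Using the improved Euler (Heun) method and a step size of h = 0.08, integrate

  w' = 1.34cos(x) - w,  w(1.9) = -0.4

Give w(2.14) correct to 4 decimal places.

-0.4399

Heun: k1 = f(x_n, w_n); k2 = f(x_n + h, w_n + h·k1); w_{n+1} = w_n + (h/2)·(k1 + k2).
x=1.900000, w=-0.400000:
  k1 = f(1.900000, -0.400000) = -0.033208
  k2 = f(1.980000, -0.402657) = -0.130501
  w ← -0.400000 + (0.08/2)·(-0.033208 + (-0.130501)) = -0.406548
x=1.980000, w=-0.406548:
  k1 = f(1.980000, -0.406548) = -0.126609
  k2 = f(2.060000, -0.416677) = -0.213020
  w ← -0.406548 + (0.08/2)·(-0.126609 + (-0.213020)) = -0.420134
x=2.060000, w=-0.420134:
  k1 = f(2.060000, -0.420134) = -0.209563
  k2 = f(2.140000, -0.436899) = -0.285310
  w ← -0.420134 + (0.08/2)·(-0.209563 + (-0.285310)) = -0.439928
w(2.14) ≈ -0.4399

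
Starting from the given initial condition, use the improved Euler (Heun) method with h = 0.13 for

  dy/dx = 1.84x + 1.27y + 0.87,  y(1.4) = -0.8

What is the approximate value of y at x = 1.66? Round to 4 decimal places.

Heun: k1 = f(x_n, y_n); k2 = f(x_n + h, y_n + h·k1); y_{n+1} = y_n + (h/2)·(k1 + k2).
x=1.400000, y=-0.800000:
  k1 = f(1.400000, -0.800000) = 2.430000
  k2 = f(1.530000, -0.484100) = 3.070393
  y ← -0.800000 + (0.13/2)·(2.430000 + 3.070393) = -0.442474
x=1.530000, y=-0.442474:
  k1 = f(1.530000, -0.442474) = 3.123257
  k2 = f(1.660000, -0.036451) = 3.878107
  y ← -0.442474 + (0.13/2)·(3.123257 + 3.878107) = 0.012614
y(1.66) ≈ 0.0126

0.0126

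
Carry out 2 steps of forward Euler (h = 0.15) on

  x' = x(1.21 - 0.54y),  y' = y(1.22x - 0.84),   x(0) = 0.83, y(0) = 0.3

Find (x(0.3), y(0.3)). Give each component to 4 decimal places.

1.1109, 0.3231

Euler on (x,y): x_{n+1} = x_n + h·x', y_{n+1} = y_n + h·y'.
0.000000: (0.830000, 0.300000); f=(0.869840, 0.051780) → (0.960476, 0.307767)
0.150000: (0.960476, 0.307767); f=(1.002550, 0.102111) → (1.110859, 0.323084)
(x(0.3), y(0.3)) ≈ (1.1109, 0.3231)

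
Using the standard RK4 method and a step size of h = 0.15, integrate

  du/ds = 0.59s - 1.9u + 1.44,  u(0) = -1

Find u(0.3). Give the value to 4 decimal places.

RK4: k1 = f(s_n, u_n); k2 = f(s_n + h/2, u_n + (h/2)·k1); k3 = f(s_n + h/2, u_n + (h/2)·k2); k4 = f(s_n + h, u_n + h·k3); u_{n+1} = u_n + (h/6)·(k1 + 2k2 + 2k3 + k4).
s=0.000000, u=-1.000000:
  k1 = f(0.000000, -1.000000) = 3.340000
  k2 = f(0.075000, -0.749500) = 2.908300
  k3 = f(0.075000, -0.781878) = 2.969817
  k4 = f(0.150000, -0.554527) = 2.582102
  u ← -1.000000 + (0.15/6)·(k1 + 2k2 + 2k3 + k4) = -0.558042
s=0.150000, u=-0.558042:
  k1 = f(0.150000, -0.558042) = 2.588779
  k2 = f(0.225000, -0.363883) = 2.264128
  k3 = f(0.225000, -0.388232) = 2.310391
  k4 = f(0.300000, -0.211483) = 2.018818
  u ← -0.558042 + (0.15/6)·(k1 + 2k2 + 2k3 + k4) = -0.214126
u(0.3) ≈ -0.2141

-0.2141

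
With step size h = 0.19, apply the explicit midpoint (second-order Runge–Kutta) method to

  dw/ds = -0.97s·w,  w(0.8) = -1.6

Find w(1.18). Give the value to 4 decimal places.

-1.1092

Midpoint: k1 = f(s_n, w_n); k2 = f(s_n + h/2, w_n + (h/2)·k1); w_{n+1} = w_n + h·k2.
s=0.800000, w=-1.600000:
  k1 = f(0.800000, -1.600000) = 1.241600
  k2 = f(0.895000, -1.482048) = 1.286640
  w ← -1.600000 + 0.19·1.286640 = -1.355538
s=0.990000, w=-1.355538:
  k1 = f(0.990000, -1.355538) = 1.301724
  k2 = f(1.085000, -1.231875) = 1.296486
  w ← -1.355538 + 0.19·1.296486 = -1.109206
w(1.18) ≈ -1.1092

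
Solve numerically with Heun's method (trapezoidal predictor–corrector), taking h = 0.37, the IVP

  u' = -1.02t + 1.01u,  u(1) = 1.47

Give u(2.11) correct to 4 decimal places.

1.5071

Heun: k1 = f(t_n, u_n); k2 = f(t_n + h, u_n + h·k1); u_{n+1} = u_n + (h/2)·(k1 + k2).
t=1.000000, u=1.470000:
  k1 = f(1.000000, 1.470000) = 0.464700
  k2 = f(1.370000, 1.641939) = 0.260958
  u ← 1.470000 + (0.37/2)·(0.464700 + 0.260958) = 1.604247
t=1.370000, u=1.604247:
  k1 = f(1.370000, 1.604247) = 0.222889
  k2 = f(1.740000, 1.686716) = -0.071217
  u ← 1.604247 + (0.37/2)·(0.222889 + (-0.071217)) = 1.632306
t=1.740000, u=1.632306:
  k1 = f(1.740000, 1.632306) = -0.126171
  k2 = f(2.110000, 1.585623) = -0.550721
  u ← 1.632306 + (0.37/2)·(-0.126171 + (-0.550721)) = 1.507081
u(2.11) ≈ 1.5071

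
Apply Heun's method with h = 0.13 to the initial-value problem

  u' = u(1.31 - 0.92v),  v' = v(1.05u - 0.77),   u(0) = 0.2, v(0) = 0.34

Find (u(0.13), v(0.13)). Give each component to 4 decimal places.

0.2279, 0.3167

Heun on (u,v): k1 = f(t_n, state_n); k2 = f(t_n + h, state_n + h·k1); state_{n+1} = state_n + (h/2)·(k1 + k2).
0.000000: (0.200000, 0.340000)
  k1 = (0.199440, -0.190400)
  predictor → (0.225927, 0.315248)
  k2 = (0.230439, -0.167957)
  → (0.227942, 0.316707)
(u(0.13), v(0.13)) ≈ (0.2279, 0.3167)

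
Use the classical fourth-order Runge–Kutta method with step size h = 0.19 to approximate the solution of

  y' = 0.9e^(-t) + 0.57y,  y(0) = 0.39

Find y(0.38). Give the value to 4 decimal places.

RK4: k1 = f(t_n, y_n); k2 = f(t_n + h/2, y_n + (h/2)·k1); k3 = f(t_n + h/2, y_n + (h/2)·k2); k4 = f(t_n + h, y_n + h·k3); y_{n+1} = y_n + (h/6)·(k1 + 2k2 + 2k3 + k4).
t=0.000000, y=0.390000:
  k1 = f(0.000000, 0.390000) = 1.122300
  k2 = f(0.095000, 0.496619) = 1.101508
  k3 = f(0.095000, 0.494643) = 1.100382
  k4 = f(0.190000, 0.599073) = 1.085735
  y ← 0.390000 + (0.19/6)·(k1 + 2k2 + 2k3 + k4) = 0.599374
t=0.190000, y=0.599374:
  k1 = f(0.190000, 0.599374) = 1.085906
  k2 = f(0.285000, 0.702535) = 1.077258
  k3 = f(0.285000, 0.701714) = 1.076790
  k4 = f(0.380000, 0.803964) = 1.073735
  y ← 0.599374 + (0.19/6)·(k1 + 2k2 + 2k3 + k4) = 0.804186
y(0.38) ≈ 0.8042

0.8042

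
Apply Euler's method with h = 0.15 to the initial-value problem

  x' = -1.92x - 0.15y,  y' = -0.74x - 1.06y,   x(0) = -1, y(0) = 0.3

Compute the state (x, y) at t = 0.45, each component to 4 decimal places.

Euler on (x,y): x_{n+1} = x_n + h·x', y_{n+1} = y_n + h·y'.
0.000000: (-1.000000, 0.300000); f=(1.875000, 0.422000) → (-0.718750, 0.363300)
0.150000: (-0.718750, 0.363300); f=(1.325505, 0.146777) → (-0.519924, 0.385317)
0.300000: (-0.519924, 0.385317); f=(0.940457, -0.023692) → (-0.378856, 0.381763)
(x(0.45), y(0.45)) ≈ (-0.3789, 0.3818)

-0.3789, 0.3818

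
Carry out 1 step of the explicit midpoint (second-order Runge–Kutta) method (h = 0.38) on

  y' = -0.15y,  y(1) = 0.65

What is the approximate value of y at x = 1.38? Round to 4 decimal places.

Midpoint: k1 = f(x_n, y_n); k2 = f(x_n + h/2, y_n + (h/2)·k1); y_{n+1} = y_n + h·k2.
x=1.000000, y=0.650000:
  k1 = f(1.000000, 0.650000) = -0.097500
  k2 = f(1.190000, 0.631475) = -0.094721
  y ← 0.650000 + 0.38·(-0.094721) = 0.614006
y(1.38) ≈ 0.6140

0.6140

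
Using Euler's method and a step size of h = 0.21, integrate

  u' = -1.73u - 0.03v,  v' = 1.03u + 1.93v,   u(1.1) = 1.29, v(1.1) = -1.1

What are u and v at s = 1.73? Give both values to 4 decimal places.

Euler on (u,v): u_{n+1} = u_n + h·u', v_{n+1} = v_n + h·v'.
1.100000: (1.290000, -1.100000); f=(-2.198700, -0.794300) → (0.828273, -1.266803)
1.310000: (0.828273, -1.266803); f=(-1.394908, -1.591809) → (0.535342, -1.601083)
1.520000: (0.535342, -1.601083); f=(-0.878110, -2.538687) → (0.350939, -2.134207)
(u(1.73), v(1.73)) ≈ (0.3509, -2.1342)

0.3509, -2.1342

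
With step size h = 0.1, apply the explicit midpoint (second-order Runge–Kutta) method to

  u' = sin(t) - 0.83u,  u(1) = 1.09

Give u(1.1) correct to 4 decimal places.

1.0865

Midpoint: k1 = f(t_n, u_n); k2 = f(t_n + h/2, u_n + (h/2)·k1); u_{n+1} = u_n + h·k2.
t=1.000000, u=1.090000:
  k1 = f(1.000000, 1.090000) = -0.063229
  k2 = f(1.050000, 1.086839) = -0.034653
  u ← 1.090000 + 0.1·(-0.034653) = 1.086535
u(1.1) ≈ 1.0865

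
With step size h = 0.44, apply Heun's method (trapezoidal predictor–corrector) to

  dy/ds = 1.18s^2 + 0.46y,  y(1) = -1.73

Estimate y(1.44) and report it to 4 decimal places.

-1.2651

Heun: k1 = f(s_n, y_n); k2 = f(s_n + h, y_n + h·k1); y_{n+1} = y_n + (h/2)·(k1 + k2).
s=1.000000, y=-1.730000:
  k1 = f(1.000000, -1.730000) = 0.384200
  k2 = f(1.440000, -1.560952) = 1.728810
  y ← -1.730000 + (0.44/2)·(0.384200 + 1.728810) = -1.265138
y(1.44) ≈ -1.2651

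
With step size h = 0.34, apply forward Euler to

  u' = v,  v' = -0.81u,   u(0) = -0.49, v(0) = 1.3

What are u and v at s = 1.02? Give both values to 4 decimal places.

Euler on (u,v): u_{n+1} = u_n + h·u', v_{n+1} = v_n + h·v'.
0.000000: (-0.490000, 1.300000); f=(1.300000, 0.396900) → (-0.048000, 1.434946)
0.340000: (-0.048000, 1.434946); f=(1.434946, 0.038880) → (0.439882, 1.448165)
0.680000: (0.439882, 1.448165); f=(1.448165, -0.356304) → (0.932258, 1.327022)
(u(1.02), v(1.02)) ≈ (0.9323, 1.3270)

0.9323, 1.3270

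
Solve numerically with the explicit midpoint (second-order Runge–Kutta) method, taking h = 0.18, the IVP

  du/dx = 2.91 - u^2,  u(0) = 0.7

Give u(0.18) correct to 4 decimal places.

1.0722

Midpoint: k1 = f(x_n, u_n); k2 = f(x_n + h/2, u_n + (h/2)·k1); u_{n+1} = u_n + h·k2.
x=0.000000, u=0.700000:
  k1 = f(0.000000, 0.700000) = 2.420000
  k2 = f(0.090000, 0.917800) = 2.067643
  u ← 0.700000 + 0.18·2.067643 = 1.072176
u(0.18) ≈ 1.0722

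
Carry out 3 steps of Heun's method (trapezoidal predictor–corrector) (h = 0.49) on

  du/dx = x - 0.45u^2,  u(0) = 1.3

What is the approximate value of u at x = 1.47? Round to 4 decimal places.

1.4512

Heun: k1 = f(x_n, u_n); k2 = f(x_n + h, u_n + h·k1); u_{n+1} = u_n + (h/2)·(k1 + k2).
x=0.000000, u=1.300000:
  k1 = f(0.000000, 1.300000) = -0.760500
  k2 = f(0.490000, 0.927355) = 0.103006
  u ← 1.300000 + (0.49/2)·(-0.760500 + 0.103006) = 1.138914
x=0.490000, u=1.138914:
  k1 = f(0.490000, 1.138914) = -0.093706
  k2 = f(0.980000, 1.092998) = 0.442410
  u ← 1.138914 + (0.49/2)·(-0.093706 + 0.442410) = 1.224346
x=0.980000, u=1.224346:
  k1 = f(0.980000, 1.224346) = 0.305439
  k2 = f(1.470000, 1.374012) = 0.620442
  u ← 1.224346 + (0.49/2)·(0.305439 + 0.620442) = 1.451187
u(1.47) ≈ 1.4512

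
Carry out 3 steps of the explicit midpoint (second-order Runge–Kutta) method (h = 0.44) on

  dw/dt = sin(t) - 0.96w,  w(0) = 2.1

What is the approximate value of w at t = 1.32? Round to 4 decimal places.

1.1393

Midpoint: k1 = f(t_n, w_n); k2 = f(t_n + h/2, w_n + (h/2)·k1); w_{n+1} = w_n + h·k2.
t=0.000000, w=2.100000:
  k1 = f(0.000000, 2.100000) = -2.016000
  k2 = f(0.220000, 1.656480) = -1.371991
  w ← 2.100000 + 0.44·(-1.371991) = 1.496324
t=0.440000, w=1.496324:
  k1 = f(0.440000, 1.496324) = -1.010531
  k2 = f(0.660000, 1.274007) = -0.609930
  w ← 1.496324 + 0.44·(-0.609930) = 1.227955
t=0.880000, w=1.227955:
  k1 = f(0.880000, 1.227955) = -0.408098
  k2 = f(1.100000, 1.138173) = -0.201439
  w ← 1.227955 + 0.44·(-0.201439) = 1.139322
w(1.32) ≈ 1.1393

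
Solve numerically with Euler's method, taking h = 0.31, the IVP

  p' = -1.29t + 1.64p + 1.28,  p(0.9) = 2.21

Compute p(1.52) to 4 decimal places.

4.9969

Euler: p_{n+1} = p_n + h·f(t_n, p_n).
t=0.900000, p=2.210000: f=3.743400 → p ← 2.210000 + 0.31·3.743400 = 3.370454
t=1.210000, p=3.370454: f=5.246645 → p ← 3.370454 + 0.31·5.246645 = 4.996914
p(1.52) ≈ 4.9969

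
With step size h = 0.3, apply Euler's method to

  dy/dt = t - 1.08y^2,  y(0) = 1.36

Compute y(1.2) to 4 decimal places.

0.8116

Euler: y_{n+1} = y_n + h·f(t_n, y_n).
t=0.000000, y=1.360000: f=-1.997568 → y ← 1.360000 + 0.3·(-1.997568) = 0.760730
t=0.300000, y=0.760730: f=-0.325006 → y ← 0.760730 + 0.3·(-0.325006) = 0.663228
t=0.600000, y=0.663228: f=0.124939 → y ← 0.663228 + 0.3·0.124939 = 0.700710
t=0.900000, y=0.700710: f=0.369727 → y ← 0.700710 + 0.3·0.369727 = 0.811628
y(1.2) ≈ 0.8116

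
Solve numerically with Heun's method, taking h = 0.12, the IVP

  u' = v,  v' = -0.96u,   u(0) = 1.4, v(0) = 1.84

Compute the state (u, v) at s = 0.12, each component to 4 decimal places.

Heun on (u,v): k1 = f(s_n, state_n); k2 = f(s_n + h, state_n + h·k1); state_{n+1} = state_n + (h/2)·(k1 + k2).
0.000000: (1.400000, 1.840000)
  k1 = (1.840000, -1.344000)
  predictor → (1.620800, 1.678720)
  k2 = (1.678720, -1.555968)
  → (1.611123, 1.666002)
(u(0.12), v(0.12)) ≈ (1.6111, 1.6660)

1.6111, 1.6660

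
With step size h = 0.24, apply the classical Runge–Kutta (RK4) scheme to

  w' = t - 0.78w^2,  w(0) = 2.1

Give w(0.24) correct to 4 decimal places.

RK4: k1 = f(t_n, w_n); k2 = f(t_n + h/2, w_n + (h/2)·k1); k3 = f(t_n + h/2, w_n + (h/2)·k2); k4 = f(t_n + h, w_n + h·k3); w_{n+1} = w_n + (h/6)·(k1 + 2k2 + 2k3 + k4).
t=0.000000, w=2.100000:
  k1 = f(0.000000, 2.100000) = -3.439800
  k2 = f(0.120000, 1.687224) = -2.100445
  k3 = f(0.120000, 1.847947) = -2.543627
  k4 = f(0.240000, 1.489530) = -1.490585
  w ← 2.100000 + (0.24/6)·(k1 + 2k2 + 2k3 + k4) = 1.531259
w(0.24) ≈ 1.5313

1.5313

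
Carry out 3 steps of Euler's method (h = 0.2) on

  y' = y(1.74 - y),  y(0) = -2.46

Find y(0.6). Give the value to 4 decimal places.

-34.5535

Euler: y_{n+1} = y_n + h·f(x_n, y_n).
x=0.000000, y=-2.460000: f=-10.332000 → y ← -2.460000 + 0.2·(-10.332000) = -4.526400
x=0.200000, y=-4.526400: f=-28.364233 → y ← -4.526400 + 0.2·(-28.364233) = -10.199247
x=0.400000, y=-10.199247: f=-121.771320 → y ← -10.199247 + 0.2·(-121.771320) = -34.553511
y(0.6) ≈ -34.5535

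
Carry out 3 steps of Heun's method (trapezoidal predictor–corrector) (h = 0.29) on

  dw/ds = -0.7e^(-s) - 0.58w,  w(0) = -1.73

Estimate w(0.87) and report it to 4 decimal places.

-1.3534

Heun: k1 = f(s_n, w_n); k2 = f(s_n + h, w_n + h·k1); w_{n+1} = w_n + (h/2)·(k1 + k2).
s=0.000000, w=-1.730000:
  k1 = f(0.000000, -1.730000) = 0.303400
  k2 = f(0.290000, -1.642014) = 0.428584
  w ← -1.730000 + (0.29/2)·(0.303400 + 0.428584) = -1.623862
s=0.290000, w=-1.623862:
  k1 = f(0.290000, -1.623862) = 0.418056
  k2 = f(0.580000, -1.502626) = 0.479594
  w ← -1.623862 + (0.29/2)·(0.418056 + 0.479594) = -1.493703
s=0.580000, w=-1.493703:
  k1 = f(0.580000, -1.493703) = 0.474419
  k2 = f(0.870000, -1.356122) = 0.493284
  w ← -1.493703 + (0.29/2)·(0.474419 + 0.493284) = -1.353386
w(0.87) ≈ -1.3534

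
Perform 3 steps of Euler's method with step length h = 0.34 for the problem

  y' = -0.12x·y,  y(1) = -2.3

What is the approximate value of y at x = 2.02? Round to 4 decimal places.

Euler: y_{n+1} = y_n + h·f(x_n, y_n).
x=1.000000, y=-2.300000: f=0.276000 → y ← -2.300000 + 0.34·0.276000 = -2.206160
x=1.340000, y=-2.206160: f=0.354751 → y ← -2.206160 + 0.34·0.354751 = -2.085545
x=1.680000, y=-2.085545: f=0.420446 → y ← -2.085545 + 0.34·0.420446 = -1.942593
y(2.02) ≈ -1.9426

-1.9426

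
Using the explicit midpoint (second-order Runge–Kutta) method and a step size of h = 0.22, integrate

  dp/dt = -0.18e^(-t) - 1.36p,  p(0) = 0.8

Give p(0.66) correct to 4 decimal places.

Midpoint: k1 = f(t_n, p_n); k2 = f(t_n + h/2, p_n + (h/2)·k1); p_{n+1} = p_n + h·k2.
t=0.000000, p=0.800000:
  k1 = f(0.000000, 0.800000) = -1.268000
  k2 = f(0.110000, 0.660520) = -1.059557
  p ← 0.800000 + 0.22·(-1.059557) = 0.566897
t=0.220000, p=0.566897:
  k1 = f(0.220000, 0.566897) = -0.915434
  k2 = f(0.330000, 0.466200) = -0.763438
  p ← 0.566897 + 0.22·(-0.763438) = 0.398941
t=0.440000, p=0.398941:
  k1 = f(0.440000, 0.398941) = -0.658486
  k2 = f(0.550000, 0.326508) = -0.547901
  p ← 0.398941 + 0.22·(-0.547901) = 0.278403
p(0.66) ≈ 0.2784

0.2784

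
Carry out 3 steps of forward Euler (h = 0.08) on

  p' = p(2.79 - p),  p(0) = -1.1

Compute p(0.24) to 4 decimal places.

Euler: p_{n+1} = p_n + h·f(t_n, p_n).
t=0.000000, p=-1.100000: f=-4.279000 → p ← -1.100000 + 0.08·(-4.279000) = -1.442320
t=0.080000, p=-1.442320: f=-6.104360 → p ← -1.442320 + 0.08·(-6.104360) = -1.930669
t=0.160000, p=-1.930669: f=-9.114048 → p ← -1.930669 + 0.08·(-9.114048) = -2.659793
p(0.24) ≈ -2.6598

-2.6598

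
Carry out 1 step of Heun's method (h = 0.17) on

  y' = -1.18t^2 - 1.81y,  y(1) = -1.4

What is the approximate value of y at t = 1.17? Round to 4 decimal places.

Heun: k1 = f(t_n, y_n); k2 = f(t_n + h, y_n + h·k1); y_{n+1} = y_n + (h/2)·(k1 + k2).
t=1.000000, y=-1.400000:
  k1 = f(1.000000, -1.400000) = 1.354000
  k2 = f(1.170000, -1.169820) = 0.502072
  y ← -1.400000 + (0.17/2)·(1.354000 + 0.502072) = -1.242234
y(1.17) ≈ -1.2422

-1.2422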